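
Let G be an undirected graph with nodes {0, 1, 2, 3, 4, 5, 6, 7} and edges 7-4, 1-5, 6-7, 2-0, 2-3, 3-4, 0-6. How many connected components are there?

2

Starting from 1 we can reach 1, 5. That is one component of size 2.
Starting from 0 we can reach 0, 2, 3, 4, 6, 7. That is one component of size 6.
Total: 2 components.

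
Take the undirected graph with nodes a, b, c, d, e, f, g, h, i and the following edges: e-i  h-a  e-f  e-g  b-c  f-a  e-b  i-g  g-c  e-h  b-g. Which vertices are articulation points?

Removing e increases the component count from 2 to 3, so e is a cut vertex.
By contrast removing c leaves 2 components; it is not a cut vertex. No other vertex is a cut vertex either.

e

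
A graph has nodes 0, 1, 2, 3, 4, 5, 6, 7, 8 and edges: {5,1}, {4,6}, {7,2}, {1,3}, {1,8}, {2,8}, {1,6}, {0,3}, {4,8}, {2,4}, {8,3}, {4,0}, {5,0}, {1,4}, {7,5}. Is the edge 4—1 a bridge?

After removing 4—1, the path 4-8-1 still connects them, so the edge is not a bridge.

No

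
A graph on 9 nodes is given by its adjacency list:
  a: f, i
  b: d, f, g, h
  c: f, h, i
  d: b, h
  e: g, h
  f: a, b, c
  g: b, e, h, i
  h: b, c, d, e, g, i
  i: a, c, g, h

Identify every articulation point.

Removing h, for instance, still leaves 1 component. No single vertex removal increases the component count — the graph has no articulation points.

none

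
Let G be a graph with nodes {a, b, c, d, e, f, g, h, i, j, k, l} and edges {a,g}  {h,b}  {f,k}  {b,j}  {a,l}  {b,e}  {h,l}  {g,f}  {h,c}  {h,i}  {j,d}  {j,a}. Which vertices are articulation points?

Removing a increases the component count from 1 to 2, so a is a cut vertex.
Removing b increases the component count from 1 to 2, so b is a cut vertex.
Removing f increases the component count from 1 to 2, so f is a cut vertex.
Likewise g, h, j are cut vertices.
By contrast removing c leaves 1 component; it is not a cut vertex. No other vertex is a cut vertex either.

a, b, f, g, h, j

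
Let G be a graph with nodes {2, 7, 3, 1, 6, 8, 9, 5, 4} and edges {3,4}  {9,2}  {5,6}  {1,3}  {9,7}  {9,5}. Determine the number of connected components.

8 is isolated — a component by itself.
Starting from 1 we can reach 1, 3, 4. That is one component of size 3.
Starting from 2 we can reach 2, 5, 6, 7, 9. That is one component of size 5.
Total: 3 components.

3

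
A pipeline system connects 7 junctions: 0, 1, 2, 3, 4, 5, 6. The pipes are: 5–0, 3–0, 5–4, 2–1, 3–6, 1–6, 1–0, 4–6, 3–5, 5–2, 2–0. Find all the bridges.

The edges on the cycle 3-5-2-1-6-3 are not bridges since each lies on that cycle.
Every edge lies on some cycle, so there are no bridges.

none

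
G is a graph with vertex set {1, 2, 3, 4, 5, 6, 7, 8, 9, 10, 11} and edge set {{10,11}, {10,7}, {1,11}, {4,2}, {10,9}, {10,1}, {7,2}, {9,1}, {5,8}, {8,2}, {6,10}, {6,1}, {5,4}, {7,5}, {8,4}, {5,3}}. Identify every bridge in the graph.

10-7, 3-5

The edges on the cycle 6-10-9-1-6 are not bridges since each lies on that cycle.
But removing 3—5 disconnects 3 from 5; removing 7—10 disconnects 7 from 10 — these are bridges.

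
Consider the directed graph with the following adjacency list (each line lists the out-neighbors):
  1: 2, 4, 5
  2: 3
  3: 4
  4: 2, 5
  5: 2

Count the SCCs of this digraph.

2

{2, 3, 4, 5} are all mutually reachable — one SCC of size 4.
{1} is an SCC by itself.
That gives 2 strongly connected components.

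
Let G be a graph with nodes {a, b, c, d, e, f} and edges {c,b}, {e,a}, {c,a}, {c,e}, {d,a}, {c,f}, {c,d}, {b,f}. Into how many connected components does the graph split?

Starting from a we can reach a, b, c, d, e, f. That is one component of size 6.
Total: 1 component.

1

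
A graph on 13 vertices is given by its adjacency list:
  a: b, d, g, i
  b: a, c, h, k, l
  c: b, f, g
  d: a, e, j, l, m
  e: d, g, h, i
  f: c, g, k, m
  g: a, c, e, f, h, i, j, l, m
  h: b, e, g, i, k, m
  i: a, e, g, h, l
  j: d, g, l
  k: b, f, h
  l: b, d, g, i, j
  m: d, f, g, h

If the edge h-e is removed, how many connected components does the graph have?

1

h and e are still connected via h-g-e, so the component count stays at 1.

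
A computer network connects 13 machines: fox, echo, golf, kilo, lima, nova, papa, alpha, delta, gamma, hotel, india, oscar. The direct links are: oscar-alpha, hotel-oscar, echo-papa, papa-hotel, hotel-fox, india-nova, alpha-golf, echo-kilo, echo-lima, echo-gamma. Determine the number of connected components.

3

delta is isolated — a component by itself.
Starting from nova we can reach nova, india. That is one component of size 2.
Starting from fox we can reach fox, echo, golf, kilo, lima, papa, alpha, gamma, hotel, oscar. That is one component of size 10.
Total: 3 components.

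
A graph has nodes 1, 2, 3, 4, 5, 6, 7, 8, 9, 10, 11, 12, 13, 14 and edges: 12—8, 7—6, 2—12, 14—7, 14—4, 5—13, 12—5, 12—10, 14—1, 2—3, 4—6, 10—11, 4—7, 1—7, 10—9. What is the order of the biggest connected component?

9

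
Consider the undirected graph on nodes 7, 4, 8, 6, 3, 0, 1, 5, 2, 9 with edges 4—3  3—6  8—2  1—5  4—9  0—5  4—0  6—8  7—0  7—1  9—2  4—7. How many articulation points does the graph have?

1

Removing 4 increases the component count from 1 to 2, so 4 is a cut vertex.
By contrast removing 8 leaves 1 component; it is not a cut vertex. No other vertex is a cut vertex either.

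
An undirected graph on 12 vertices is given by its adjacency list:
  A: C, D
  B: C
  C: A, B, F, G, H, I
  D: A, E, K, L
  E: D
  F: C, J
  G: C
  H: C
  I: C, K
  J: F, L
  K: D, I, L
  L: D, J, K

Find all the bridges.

The edges on the cycle C-I-K-D-A-C are not bridges since each lies on that cycle.
But removing D-E disconnects D from E; removing G-C disconnects G from C; removing H-C disconnects H from C; removing B-C disconnects B from C — these are bridges.

B-C, C-G, C-H, D-E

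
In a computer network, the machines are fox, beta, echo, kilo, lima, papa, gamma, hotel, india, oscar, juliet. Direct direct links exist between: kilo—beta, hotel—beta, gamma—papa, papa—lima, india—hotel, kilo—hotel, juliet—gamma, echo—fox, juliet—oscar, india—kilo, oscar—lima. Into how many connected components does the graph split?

3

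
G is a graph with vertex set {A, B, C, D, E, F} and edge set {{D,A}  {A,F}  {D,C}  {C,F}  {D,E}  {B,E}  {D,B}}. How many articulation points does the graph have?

1

Removing D increases the component count from 1 to 2, so D is a cut vertex.
By contrast removing A leaves 1 component; it is not a cut vertex. No other vertex is a cut vertex either.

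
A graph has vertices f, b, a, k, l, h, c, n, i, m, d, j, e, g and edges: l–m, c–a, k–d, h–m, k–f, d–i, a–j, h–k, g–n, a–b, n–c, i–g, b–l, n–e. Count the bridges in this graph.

3

The edges on the cycle h-k-d-i-g-n-c-a-b-l-m-h are not bridges since each lies on that cycle.
But removing j–a disconnects j from a; removing e–n disconnects e from n; removing k–f disconnects k from f — these are bridges.
That makes 3 bridges.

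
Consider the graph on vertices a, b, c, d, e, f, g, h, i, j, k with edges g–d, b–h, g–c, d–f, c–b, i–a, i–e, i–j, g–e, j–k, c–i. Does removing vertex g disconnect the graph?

Yes

Deleting g raises the number of components from 1 to 2, so g is a cut vertex.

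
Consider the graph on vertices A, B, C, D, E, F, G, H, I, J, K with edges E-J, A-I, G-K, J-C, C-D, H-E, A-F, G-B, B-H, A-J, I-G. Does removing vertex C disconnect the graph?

Yes

Deleting C raises the number of components from 1 to 2, so C is a cut vertex.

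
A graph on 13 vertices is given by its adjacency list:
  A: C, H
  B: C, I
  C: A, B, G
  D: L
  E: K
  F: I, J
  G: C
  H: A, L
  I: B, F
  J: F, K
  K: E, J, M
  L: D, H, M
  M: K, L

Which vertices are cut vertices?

Removing C increases the component count from 1 to 2, so C is a cut vertex.
Removing K increases the component count from 1 to 2, so K is a cut vertex.
Removing L increases the component count from 1 to 2, so L is a cut vertex.
By contrast removing G leaves 1 component; it is not a cut vertex. No other vertex is a cut vertex either.

C, K, L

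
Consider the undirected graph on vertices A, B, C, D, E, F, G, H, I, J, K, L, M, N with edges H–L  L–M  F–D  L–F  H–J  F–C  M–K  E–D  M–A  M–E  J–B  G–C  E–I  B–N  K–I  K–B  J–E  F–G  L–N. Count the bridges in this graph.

The edges on the cycle M-K-I-E-M are not bridges since each lies on that cycle.
But removing M–A disconnects M from A — this is a bridge.

1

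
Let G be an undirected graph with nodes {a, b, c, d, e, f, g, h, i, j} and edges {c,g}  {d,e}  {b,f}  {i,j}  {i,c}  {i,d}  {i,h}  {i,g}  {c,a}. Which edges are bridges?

a-c, b-f, d-e, d-i, h-i, i-j

The edges on the cycle i-c-g-i are not bridges since each lies on that cycle.
But removing i-d disconnects i from d; removing b-f disconnects b from f; removing d-e disconnects d from e; removing i-h disconnects i from h — these are bridges.
In total 6 edges are bridges.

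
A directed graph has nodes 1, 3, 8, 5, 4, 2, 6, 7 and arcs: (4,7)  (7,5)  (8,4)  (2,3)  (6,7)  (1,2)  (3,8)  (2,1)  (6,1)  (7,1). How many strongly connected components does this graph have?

3

{1, 2, 3, 4, 7, 8} are all mutually reachable — one SCC of size 6.
{5} is an SCC by itself.
{6} is an SCC by itself.
That gives 3 strongly connected components.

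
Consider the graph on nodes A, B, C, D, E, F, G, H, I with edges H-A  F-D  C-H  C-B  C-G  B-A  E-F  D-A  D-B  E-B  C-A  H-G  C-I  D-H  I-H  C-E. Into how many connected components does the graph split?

1

Starting from A we can reach A, B, C, D, E, F, G, H, I. That is one component of size 9.
Total: 1 component.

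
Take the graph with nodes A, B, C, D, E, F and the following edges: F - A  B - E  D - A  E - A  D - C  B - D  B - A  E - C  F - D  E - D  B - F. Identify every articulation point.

Removing D, for instance, still leaves 1 component. No single vertex removal increases the component count — the graph has no articulation points.

none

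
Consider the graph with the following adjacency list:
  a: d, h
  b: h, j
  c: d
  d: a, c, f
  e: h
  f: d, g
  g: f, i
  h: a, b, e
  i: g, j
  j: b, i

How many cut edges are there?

2

The edges on the cycle i-j-b-h-a-d-f-g-i are not bridges since each lies on that cycle.
But removing e-h disconnects e from h; removing c-d disconnects c from d — these are bridges.
That makes 2 bridges.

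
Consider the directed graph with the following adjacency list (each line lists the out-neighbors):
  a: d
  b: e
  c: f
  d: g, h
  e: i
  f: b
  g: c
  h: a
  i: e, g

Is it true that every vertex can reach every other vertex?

No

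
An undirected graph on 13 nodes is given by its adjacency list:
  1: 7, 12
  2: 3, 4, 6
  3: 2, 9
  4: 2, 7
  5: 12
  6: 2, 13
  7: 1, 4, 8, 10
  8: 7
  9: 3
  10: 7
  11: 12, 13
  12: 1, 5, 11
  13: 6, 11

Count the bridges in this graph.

5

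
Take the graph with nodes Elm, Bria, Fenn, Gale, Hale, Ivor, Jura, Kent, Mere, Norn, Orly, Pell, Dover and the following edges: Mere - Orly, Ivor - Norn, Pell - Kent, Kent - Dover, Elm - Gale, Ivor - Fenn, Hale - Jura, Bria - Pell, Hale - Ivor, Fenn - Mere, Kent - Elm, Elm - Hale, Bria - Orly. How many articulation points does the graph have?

Removing Elm increases the component count from 1 to 2, so Elm is a cut vertex.
Removing Hale increases the component count from 1 to 2, so Hale is a cut vertex.
Removing Ivor increases the component count from 1 to 2, so Ivor is a cut vertex.
Likewise Kent is a cut vertex.
By contrast removing Mere leaves 1 component; it is not a cut vertex. No other vertex is a cut vertex either.

4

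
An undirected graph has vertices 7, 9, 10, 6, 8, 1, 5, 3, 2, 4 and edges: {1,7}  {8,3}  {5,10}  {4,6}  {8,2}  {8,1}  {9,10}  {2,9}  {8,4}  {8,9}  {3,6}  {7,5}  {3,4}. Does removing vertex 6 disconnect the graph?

No

Deleting 6 leaves 1 component (was 1) (its neighbors 3, 4 remain connected to each other), so 6 is not a cut vertex.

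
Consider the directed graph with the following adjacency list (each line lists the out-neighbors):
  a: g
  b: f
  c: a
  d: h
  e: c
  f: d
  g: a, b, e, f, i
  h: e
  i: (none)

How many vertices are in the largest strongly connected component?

8

{a, b, c, d, e, f, g, h} are all mutually reachable — one SCC of size 8.
{i} is an SCC by itself.
The largest has 8 vertices.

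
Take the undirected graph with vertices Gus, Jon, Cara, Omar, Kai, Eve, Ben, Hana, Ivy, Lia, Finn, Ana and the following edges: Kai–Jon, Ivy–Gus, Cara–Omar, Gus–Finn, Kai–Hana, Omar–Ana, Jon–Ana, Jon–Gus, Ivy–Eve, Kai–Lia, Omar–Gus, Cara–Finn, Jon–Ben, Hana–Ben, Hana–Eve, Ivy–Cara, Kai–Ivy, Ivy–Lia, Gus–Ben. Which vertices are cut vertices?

none

Removing Cara, for instance, still leaves 1 component. No single vertex removal increases the component count — the graph has no articulation points.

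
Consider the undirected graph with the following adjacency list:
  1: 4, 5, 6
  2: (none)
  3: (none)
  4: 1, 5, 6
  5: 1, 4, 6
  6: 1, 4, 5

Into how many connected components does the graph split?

3

3 is isolated — a component by itself.
2 is isolated — a component by itself.
Starting from 1 we can reach 1, 4, 5, 6. That is one component of size 4.
Total: 3 components.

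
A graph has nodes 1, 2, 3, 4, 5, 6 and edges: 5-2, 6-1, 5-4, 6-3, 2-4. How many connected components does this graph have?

Starting from 1 we can reach 1, 3, 6. That is one component of size 3.
Starting from 2 we can reach 2, 4, 5. That is one component of size 3.
Total: 2 components.

2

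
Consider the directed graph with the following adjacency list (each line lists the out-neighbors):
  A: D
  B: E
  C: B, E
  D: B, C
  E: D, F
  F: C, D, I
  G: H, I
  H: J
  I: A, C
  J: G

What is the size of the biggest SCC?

7

{A, B, C, D, E, F, I} are all mutually reachable — one SCC of size 7.
{G, H, J} are all mutually reachable — one SCC of size 3.
The largest has 7 vertices.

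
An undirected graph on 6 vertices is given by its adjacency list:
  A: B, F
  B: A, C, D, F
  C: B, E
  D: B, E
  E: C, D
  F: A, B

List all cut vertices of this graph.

B

Removing B increases the component count from 1 to 2, so B is a cut vertex.
By contrast removing D leaves 1 component; it is not a cut vertex. No other vertex is a cut vertex either.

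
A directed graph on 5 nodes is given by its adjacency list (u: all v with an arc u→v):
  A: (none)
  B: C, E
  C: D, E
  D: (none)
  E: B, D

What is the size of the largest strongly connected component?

{B, C, E} are all mutually reachable — one SCC of size 3.
{A} is an SCC by itself.
{D} is an SCC by itself.
The largest has 3 vertices.

3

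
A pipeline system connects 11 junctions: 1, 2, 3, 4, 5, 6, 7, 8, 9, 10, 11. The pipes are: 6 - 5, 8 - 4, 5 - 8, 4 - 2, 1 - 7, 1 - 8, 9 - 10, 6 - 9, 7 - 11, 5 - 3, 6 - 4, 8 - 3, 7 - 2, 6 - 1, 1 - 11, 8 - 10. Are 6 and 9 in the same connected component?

Yes

From 6 we can reach 1, 2, 3, 4, 5, 6, 7, 8, 9, 10, 11, which includes 9.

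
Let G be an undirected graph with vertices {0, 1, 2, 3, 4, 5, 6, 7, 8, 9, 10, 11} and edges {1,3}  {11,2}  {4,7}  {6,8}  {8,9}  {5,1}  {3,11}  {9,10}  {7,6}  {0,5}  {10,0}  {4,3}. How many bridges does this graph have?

2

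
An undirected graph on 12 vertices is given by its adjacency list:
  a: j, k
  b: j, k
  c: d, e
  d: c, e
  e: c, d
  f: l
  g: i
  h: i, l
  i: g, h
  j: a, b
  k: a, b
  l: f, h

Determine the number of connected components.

3

Starting from c we can reach c, d, e. That is one component of size 3.
Starting from a we can reach a, b, j, k. That is one component of size 4.
Starting from f we can reach f, g, h, i, l. That is one component of size 5.
Total: 3 components.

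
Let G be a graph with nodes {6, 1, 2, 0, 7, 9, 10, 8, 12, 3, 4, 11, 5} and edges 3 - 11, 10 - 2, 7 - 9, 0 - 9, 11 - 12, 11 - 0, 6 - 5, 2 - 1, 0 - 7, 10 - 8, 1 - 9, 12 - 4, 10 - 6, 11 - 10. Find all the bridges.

The edges on the cycle 11-10-2-1-9-7-0-11 are not bridges since each lies on that cycle.
But removing 6 - 5 disconnects 6 from 5; removing 8 - 10 disconnects 8 from 10; removing 6 - 10 disconnects 6 from 10; removing 12 - 4 disconnects 12 from 4 — these are bridges.
In total 6 edges are bridges.

10-6, 10-8, 11-12, 11-3, 12-4, 5-6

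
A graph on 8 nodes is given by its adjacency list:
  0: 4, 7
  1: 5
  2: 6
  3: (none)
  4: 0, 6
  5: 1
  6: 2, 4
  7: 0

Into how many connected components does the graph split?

3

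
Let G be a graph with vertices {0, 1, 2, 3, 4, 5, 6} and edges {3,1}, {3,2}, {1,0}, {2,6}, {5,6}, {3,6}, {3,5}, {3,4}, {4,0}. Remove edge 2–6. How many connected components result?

1

2 and 6 are still connected via 2-3-6, so the component count stays at 1.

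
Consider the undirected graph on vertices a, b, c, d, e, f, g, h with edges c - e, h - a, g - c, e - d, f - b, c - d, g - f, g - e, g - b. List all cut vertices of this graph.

Removing g increases the component count from 2 to 3, so g is a cut vertex.
By contrast removing e leaves 2 components; it is not a cut vertex. No other vertex is a cut vertex either.

g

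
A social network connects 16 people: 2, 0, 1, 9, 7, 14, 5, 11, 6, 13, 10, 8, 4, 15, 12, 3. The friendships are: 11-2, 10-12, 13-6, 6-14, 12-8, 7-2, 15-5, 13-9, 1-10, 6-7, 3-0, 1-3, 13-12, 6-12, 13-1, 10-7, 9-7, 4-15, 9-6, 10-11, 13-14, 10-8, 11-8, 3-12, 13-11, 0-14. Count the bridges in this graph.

The edges on the cycle 13-1-10-7-6-13 are not bridges since each lies on that cycle.
But removing 4-15 disconnects 4 from 15; removing 15-5 disconnects 15 from 5 — these are bridges.
That makes 2 bridges.

2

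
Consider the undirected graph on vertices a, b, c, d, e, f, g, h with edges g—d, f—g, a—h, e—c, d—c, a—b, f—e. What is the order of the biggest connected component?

5

Starting from a we can reach a, b, h. That is one component of size 3.
Starting from c we can reach c, d, e, f, g. That is one component of size 5.
The largest has 5 vertices.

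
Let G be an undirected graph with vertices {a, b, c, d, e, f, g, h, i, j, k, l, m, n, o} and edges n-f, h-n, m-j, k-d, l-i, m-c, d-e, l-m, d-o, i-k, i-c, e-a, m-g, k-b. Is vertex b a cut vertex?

Deleting b leaves 2 components (was 2), so b is not a cut vertex.

No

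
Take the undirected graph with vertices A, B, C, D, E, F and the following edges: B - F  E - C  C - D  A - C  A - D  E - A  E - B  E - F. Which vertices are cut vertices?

Removing E increases the component count from 1 to 2, so E is a cut vertex.
By contrast removing F leaves 1 component; it is not a cut vertex. No other vertex is a cut vertex either.

E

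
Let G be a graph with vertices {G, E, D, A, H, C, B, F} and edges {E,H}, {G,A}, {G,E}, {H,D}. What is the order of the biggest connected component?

F is isolated — a component by itself.
B is isolated — a component by itself.
C is isolated — a component by itself.
Starting from A we can reach A, D, E, G, H. That is one component of size 5.
The largest has 5 vertices.

5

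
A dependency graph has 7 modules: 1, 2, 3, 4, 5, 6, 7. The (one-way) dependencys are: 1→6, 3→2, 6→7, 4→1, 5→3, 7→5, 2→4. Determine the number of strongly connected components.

{1, 2, 3, 4, 5, 6, 7} are all mutually reachable — one SCC of size 7.
That gives 1 strongly connected component.

1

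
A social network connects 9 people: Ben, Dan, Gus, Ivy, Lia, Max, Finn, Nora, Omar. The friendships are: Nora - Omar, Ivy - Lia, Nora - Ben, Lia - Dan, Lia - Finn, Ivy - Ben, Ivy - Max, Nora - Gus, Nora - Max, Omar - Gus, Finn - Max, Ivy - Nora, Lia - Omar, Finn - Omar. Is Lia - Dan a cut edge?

Yes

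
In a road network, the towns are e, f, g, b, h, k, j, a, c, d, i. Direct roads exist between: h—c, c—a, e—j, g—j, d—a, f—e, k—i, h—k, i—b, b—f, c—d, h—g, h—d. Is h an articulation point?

Deleting h raises the number of components from 1 to 2, so h is a cut vertex.

Yes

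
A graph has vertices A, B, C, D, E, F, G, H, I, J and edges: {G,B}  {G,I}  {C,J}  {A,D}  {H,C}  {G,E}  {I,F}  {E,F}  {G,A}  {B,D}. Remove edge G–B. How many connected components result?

2

G and B are still connected via G-A-D-B, so the component count stays at 2.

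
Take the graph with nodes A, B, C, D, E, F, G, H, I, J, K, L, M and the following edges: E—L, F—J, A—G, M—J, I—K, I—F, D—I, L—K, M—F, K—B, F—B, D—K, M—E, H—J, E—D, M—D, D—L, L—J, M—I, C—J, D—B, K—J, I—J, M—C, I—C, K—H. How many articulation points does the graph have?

Removing D, for instance, still leaves 2 components. No single vertex removal increases the component count — the graph has no articulation points.

0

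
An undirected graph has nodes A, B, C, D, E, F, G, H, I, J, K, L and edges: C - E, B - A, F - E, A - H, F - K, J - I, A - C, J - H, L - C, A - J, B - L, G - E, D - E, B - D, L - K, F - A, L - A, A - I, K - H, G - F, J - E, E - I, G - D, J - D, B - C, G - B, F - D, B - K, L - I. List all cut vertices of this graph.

none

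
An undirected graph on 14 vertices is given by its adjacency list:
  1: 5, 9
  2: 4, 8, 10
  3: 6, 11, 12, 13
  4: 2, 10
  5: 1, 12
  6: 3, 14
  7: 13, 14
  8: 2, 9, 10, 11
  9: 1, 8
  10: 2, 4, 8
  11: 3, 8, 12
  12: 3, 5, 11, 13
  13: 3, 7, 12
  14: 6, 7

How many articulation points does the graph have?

Removing 8 increases the component count from 1 to 2, so 8 is a cut vertex.
By contrast removing 1 leaves 1 component; it is not a cut vertex. No other vertex is a cut vertex either.

1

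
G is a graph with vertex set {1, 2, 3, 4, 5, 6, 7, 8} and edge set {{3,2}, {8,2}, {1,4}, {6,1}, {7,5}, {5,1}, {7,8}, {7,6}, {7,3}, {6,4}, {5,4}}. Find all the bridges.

none

The edges on the cycle 7-8-2-3-7 are not bridges since each lies on that cycle.
Every edge lies on some cycle, so there are no bridges.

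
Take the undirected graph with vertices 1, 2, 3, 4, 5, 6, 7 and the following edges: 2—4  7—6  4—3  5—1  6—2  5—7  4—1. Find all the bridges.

The edges on the cycle 5-7-6-2-4-1-5 are not bridges since each lies on that cycle.
But removing 4—3 disconnects 4 from 3 — this is a bridge.

3-4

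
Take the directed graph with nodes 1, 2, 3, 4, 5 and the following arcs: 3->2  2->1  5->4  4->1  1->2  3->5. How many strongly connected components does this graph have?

{1, 2} are all mutually reachable — one SCC of size 2.
{5} is an SCC by itself.
{4} is an SCC by itself.
{3} is an SCC by itself.
That gives 4 strongly connected components.

4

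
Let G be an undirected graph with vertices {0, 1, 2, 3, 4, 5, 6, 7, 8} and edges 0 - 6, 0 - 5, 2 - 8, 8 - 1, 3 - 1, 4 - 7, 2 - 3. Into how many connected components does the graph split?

Starting from 4 we can reach 4, 7. That is one component of size 2.
Starting from 0 we can reach 0, 5, 6. That is one component of size 3.
Starting from 1 we can reach 1, 2, 3, 8. That is one component of size 4.
Total: 3 components.

3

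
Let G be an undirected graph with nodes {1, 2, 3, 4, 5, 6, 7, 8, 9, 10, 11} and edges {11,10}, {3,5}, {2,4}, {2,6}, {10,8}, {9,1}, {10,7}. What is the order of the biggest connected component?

Starting from 3 we can reach 3, 5. That is one component of size 2.
Starting from 1 we can reach 1, 9. That is one component of size 2.
Starting from 2 we can reach 2, 4, 6. That is one component of size 3.
Starting from 7 we can reach 7, 8, 10, 11. That is one component of size 4.
The largest has 4 vertices.

4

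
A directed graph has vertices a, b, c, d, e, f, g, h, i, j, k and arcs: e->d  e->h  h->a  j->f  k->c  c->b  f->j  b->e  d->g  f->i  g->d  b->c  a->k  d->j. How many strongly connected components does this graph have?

4

{a, b, c, e, h, k} are all mutually reachable — one SCC of size 6.
{d, g} are all mutually reachable — one SCC of size 2.
{f, j} are all mutually reachable — one SCC of size 2.
{i} is an SCC by itself.
That gives 4 strongly connected components.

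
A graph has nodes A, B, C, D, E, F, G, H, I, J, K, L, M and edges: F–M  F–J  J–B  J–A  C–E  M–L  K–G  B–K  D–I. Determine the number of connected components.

H is isolated — a component by itself.
Starting from C we can reach C, E. That is one component of size 2.
Starting from D we can reach D, I. That is one component of size 2.
Starting from A we can reach A, B, F, G, J, K, L, M. That is one component of size 8.
Total: 4 components.

4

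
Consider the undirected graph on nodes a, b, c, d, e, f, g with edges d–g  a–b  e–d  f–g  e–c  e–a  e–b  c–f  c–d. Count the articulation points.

1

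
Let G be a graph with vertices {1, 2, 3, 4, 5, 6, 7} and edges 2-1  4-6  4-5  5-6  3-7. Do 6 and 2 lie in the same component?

No

The component containing 6 is {4, 5, 6}, and 2 is not in it.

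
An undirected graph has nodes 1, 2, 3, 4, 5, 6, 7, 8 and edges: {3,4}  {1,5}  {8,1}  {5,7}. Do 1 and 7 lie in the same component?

Yes

From 1 we can reach 1, 5, 7, 8, which includes 7.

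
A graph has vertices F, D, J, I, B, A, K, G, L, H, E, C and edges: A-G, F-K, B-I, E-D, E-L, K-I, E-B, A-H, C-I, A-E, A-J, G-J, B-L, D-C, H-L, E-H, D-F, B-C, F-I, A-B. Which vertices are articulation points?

A

Removing A increases the component count from 1 to 2, so A is a cut vertex.
By contrast removing B leaves 1 component; it is not a cut vertex. No other vertex is a cut vertex either.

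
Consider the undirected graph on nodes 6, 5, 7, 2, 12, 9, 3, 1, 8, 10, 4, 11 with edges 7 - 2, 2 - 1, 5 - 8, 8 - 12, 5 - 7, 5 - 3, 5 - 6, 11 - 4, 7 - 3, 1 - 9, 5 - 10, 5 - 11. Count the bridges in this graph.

9

The edges on the cycle 5-7-3-5 are not bridges since each lies on that cycle.
But removing 5 - 11 disconnects 5 from 11; removing 1 - 9 disconnects 1 from 9; removing 4 - 11 disconnects 4 from 11; removing 5 - 8 disconnects 5 from 8 — these are bridges.
In total 9 edges are bridges.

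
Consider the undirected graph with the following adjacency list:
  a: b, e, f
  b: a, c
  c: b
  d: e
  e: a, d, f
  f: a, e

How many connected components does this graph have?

Starting from a we can reach a, b, c, d, e, f. That is one component of size 6.
Total: 1 component.

1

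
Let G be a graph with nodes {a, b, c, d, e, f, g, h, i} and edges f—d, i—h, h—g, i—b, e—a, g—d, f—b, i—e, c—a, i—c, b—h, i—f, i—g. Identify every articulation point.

i

Removing i increases the component count from 1 to 2, so i is a cut vertex.
By contrast removing h leaves 1 component; it is not a cut vertex. No other vertex is a cut vertex either.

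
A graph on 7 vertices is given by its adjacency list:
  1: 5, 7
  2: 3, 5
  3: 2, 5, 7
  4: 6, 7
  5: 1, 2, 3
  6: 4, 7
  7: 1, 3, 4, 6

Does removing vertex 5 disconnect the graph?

Deleting 5 leaves 1 component (was 1) (its neighbors 1, 2, 3 remain connected to each other), so 5 is not a cut vertex.

No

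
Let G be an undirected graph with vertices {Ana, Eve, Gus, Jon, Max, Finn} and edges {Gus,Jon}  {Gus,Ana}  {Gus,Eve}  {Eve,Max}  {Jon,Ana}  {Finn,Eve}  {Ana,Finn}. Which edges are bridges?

Eve-Max

The edges on the cycle Gus-Jon-Ana-Gus are not bridges since each lies on that cycle.
But removing Eve—Max disconnects Eve from Max — this is a bridge.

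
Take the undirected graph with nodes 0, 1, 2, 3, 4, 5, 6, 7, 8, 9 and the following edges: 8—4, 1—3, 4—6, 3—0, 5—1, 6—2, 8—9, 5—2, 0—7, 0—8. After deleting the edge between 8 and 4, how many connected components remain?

8 and 4 are still connected via 8-0-3-1-5-2-6-4, so the component count stays at 1.

1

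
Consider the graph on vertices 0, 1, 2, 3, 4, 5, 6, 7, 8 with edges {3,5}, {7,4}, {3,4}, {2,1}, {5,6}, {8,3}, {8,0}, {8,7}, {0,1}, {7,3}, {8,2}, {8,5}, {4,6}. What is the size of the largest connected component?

9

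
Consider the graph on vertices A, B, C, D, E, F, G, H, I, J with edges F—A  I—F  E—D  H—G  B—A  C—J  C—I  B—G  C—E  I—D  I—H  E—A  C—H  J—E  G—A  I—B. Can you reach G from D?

From D we can reach A, B, C, D, E, F, G, H, I, J, which includes G.

Yes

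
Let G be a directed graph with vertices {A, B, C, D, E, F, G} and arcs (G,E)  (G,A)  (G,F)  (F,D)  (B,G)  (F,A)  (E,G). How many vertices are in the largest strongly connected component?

2

{E, G} are all mutually reachable — one SCC of size 2.
{A} is an SCC by itself.
{B} is an SCC by itself.
{C} is an SCC by itself.
{D} is an SCC by itself.
(and 1 more singleton SCC)
The largest has 2 vertices.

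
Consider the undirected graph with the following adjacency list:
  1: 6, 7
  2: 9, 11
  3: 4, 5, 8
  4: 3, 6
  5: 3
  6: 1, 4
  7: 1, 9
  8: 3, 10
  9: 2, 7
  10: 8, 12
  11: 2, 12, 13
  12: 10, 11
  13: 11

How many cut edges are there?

2

The edges on the cycle 10-8-3-4-6-1-7-9-2-11-12-10 are not bridges since each lies on that cycle.
But removing 11-13 disconnects 11 from 13; removing 3-5 disconnects 3 from 5 — these are bridges.
That makes 2 bridges.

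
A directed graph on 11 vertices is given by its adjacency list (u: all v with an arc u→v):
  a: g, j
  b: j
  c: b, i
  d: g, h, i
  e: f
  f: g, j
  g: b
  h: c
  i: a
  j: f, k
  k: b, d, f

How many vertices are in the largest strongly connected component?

10

{a, b, c, d, f, g, h, i, j, k} are all mutually reachable — one SCC of size 10.
{e} is an SCC by itself.
The largest has 10 vertices.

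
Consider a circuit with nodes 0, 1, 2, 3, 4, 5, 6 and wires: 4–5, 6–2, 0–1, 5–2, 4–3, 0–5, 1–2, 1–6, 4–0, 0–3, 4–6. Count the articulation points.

Removing 6, for instance, still leaves 1 component. No single vertex removal increases the component count — the graph has no articulation points.

0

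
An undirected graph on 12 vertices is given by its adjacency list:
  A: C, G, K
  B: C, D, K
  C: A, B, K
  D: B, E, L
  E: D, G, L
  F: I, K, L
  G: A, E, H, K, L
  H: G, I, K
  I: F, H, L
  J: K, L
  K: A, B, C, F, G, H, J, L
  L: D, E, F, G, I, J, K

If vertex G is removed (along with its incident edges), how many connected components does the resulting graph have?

With G gone, the remaining components are: {A, B, C, D, E, F, H, I, J, K, L}.
That is 1 component.

1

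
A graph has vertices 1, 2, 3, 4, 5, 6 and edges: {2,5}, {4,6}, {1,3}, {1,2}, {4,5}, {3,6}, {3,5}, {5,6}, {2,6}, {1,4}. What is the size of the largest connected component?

Starting from 1 we can reach 1, 2, 3, 4, 5, 6. That is one component of size 6.
The largest has 6 vertices.

6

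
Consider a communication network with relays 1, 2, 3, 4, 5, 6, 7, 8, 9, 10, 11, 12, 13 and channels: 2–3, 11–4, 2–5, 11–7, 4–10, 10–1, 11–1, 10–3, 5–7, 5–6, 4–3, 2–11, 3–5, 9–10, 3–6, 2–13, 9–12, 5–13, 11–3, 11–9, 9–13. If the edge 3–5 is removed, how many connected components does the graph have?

2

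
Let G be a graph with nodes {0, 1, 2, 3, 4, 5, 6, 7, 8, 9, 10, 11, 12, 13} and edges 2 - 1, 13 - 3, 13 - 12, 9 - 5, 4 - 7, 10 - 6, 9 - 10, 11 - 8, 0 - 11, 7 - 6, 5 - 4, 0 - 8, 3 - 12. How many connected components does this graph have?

4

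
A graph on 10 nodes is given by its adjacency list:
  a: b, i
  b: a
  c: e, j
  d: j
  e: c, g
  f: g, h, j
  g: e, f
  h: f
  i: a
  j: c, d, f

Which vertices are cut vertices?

a, f, j

Removing a increases the component count from 2 to 3, so a is a cut vertex.
Removing f increases the component count from 2 to 3, so f is a cut vertex.
Removing j increases the component count from 2 to 3, so j is a cut vertex.
By contrast removing g leaves 2 components; it is not a cut vertex. No other vertex is a cut vertex either.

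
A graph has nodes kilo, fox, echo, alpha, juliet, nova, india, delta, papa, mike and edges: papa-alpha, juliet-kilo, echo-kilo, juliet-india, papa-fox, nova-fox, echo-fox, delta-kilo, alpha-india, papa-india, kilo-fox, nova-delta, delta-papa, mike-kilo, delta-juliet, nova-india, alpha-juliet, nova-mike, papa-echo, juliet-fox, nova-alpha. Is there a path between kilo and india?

From kilo we can reach fox, echo, kilo, mike, nova, papa, alpha, delta, india, juliet, which includes india.

Yes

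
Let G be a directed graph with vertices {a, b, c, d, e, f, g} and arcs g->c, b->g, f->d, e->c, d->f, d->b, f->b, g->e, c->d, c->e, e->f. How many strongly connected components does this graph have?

2

{b, c, d, e, f, g} are all mutually reachable — one SCC of size 6.
{a} is an SCC by itself.
That gives 2 strongly connected components.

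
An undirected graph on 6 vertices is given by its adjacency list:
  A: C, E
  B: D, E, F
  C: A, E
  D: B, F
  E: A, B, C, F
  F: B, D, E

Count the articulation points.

1

Removing E increases the component count from 1 to 2, so E is a cut vertex.
By contrast removing C leaves 1 component; it is not a cut vertex. No other vertex is a cut vertex either.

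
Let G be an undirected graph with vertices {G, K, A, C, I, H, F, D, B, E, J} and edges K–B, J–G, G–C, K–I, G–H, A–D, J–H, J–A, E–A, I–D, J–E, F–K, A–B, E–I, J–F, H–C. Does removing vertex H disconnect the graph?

No

Deleting H leaves 1 component (was 1) (its neighbors C, G, J remain connected to each other), so H is not a cut vertex.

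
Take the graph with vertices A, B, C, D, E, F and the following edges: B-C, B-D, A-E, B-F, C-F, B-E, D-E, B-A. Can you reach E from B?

Yes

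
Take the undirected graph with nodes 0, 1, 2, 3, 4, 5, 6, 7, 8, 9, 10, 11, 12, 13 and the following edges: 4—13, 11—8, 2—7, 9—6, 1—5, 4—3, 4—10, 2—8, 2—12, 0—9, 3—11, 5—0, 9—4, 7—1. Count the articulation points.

3

Removing 2 increases the component count from 1 to 2, so 2 is a cut vertex.
Removing 4 increases the component count from 1 to 3, so 4 is a cut vertex.
Removing 9 increases the component count from 1 to 2, so 9 is a cut vertex.
By contrast removing 12 leaves 1 component; it is not a cut vertex. No other vertex is a cut vertex either.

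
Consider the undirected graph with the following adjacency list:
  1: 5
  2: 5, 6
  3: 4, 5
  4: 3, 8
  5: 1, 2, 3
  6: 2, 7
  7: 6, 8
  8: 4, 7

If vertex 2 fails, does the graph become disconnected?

Deleting 2 leaves 1 component (was 1) (its neighbors 5, 6 remain connected to each other), so 2 is not a cut vertex.

No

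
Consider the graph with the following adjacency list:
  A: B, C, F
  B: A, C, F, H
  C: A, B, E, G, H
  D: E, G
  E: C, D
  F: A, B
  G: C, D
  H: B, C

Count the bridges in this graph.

0

The edges on the cycle C-E-D-G-C are not bridges since each lies on that cycle.
Every edge lies on some cycle, so there are no bridges.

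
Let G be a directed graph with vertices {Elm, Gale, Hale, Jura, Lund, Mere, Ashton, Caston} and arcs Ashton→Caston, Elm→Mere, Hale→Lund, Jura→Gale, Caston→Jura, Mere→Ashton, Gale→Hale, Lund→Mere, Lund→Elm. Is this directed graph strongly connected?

Yes

From Gale we can reach every vertex (Elm, Gale, Hale, Jura, Lund, Mere, Ashton, Caston), and every vertex can reach Gale (Elm, Gale, Hale, Jura, Lund, Mere, Ashton, Caston). So the whole graph is one strongly connected component.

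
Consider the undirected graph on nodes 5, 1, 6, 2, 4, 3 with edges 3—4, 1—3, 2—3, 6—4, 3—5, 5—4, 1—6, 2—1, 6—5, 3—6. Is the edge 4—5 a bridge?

No

After removing 4—5, the path 4-3-5 still connects them, so the edge is not a bridge.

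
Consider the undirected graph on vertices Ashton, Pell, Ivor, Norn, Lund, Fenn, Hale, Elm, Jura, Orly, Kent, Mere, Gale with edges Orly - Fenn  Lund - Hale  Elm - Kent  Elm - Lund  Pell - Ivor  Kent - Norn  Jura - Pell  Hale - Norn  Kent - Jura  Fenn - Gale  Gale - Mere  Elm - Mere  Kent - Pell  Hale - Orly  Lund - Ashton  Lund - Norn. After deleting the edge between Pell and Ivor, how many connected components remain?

Before removal there is 1 component.
Pell - Ivor is a bridge — removing it separates Pell's side from Ivor's side.
After removal: 2 components.

2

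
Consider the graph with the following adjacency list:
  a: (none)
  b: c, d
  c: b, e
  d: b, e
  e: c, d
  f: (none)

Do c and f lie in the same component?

The component containing c is {b, c, d, e}, and f is not in it.

No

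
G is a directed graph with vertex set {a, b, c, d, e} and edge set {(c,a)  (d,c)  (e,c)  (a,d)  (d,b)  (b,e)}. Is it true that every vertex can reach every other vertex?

Yes

From a we can reach every vertex (a, b, c, d, e), and every vertex can reach a (a, b, c, d, e). So the whole graph is one strongly connected component.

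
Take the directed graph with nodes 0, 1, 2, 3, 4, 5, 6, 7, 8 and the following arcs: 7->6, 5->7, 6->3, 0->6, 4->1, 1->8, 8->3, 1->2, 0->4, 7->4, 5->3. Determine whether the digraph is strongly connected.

There is no directed path from 6 to 2, so the graph is not strongly connected.

No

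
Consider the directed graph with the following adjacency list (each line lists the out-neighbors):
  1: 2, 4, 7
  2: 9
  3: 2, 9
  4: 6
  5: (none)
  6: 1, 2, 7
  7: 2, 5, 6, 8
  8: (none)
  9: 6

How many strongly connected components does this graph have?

4

{1, 2, 4, 6, 7, 9} are all mutually reachable — one SCC of size 6.
{3} is an SCC by itself.
{8} is an SCC by itself.
{5} is an SCC by itself.
That gives 4 strongly connected components.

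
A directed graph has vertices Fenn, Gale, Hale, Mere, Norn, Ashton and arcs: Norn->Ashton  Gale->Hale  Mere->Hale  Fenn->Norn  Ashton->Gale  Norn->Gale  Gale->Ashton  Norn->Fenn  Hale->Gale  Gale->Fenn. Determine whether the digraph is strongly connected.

There is no directed path from Ashton to Mere, so the graph is not strongly connected.

No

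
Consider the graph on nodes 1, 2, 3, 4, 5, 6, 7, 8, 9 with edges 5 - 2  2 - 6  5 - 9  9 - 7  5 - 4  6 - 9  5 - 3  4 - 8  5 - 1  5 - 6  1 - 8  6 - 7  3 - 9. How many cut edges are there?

The edges on the cycle 5-4-8-1-5 are not bridges since each lies on that cycle.
Every edge lies on some cycle, so there are no bridges.

0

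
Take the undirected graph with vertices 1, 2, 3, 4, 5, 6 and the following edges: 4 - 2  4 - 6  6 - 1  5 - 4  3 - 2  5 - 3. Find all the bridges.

1-6, 4-6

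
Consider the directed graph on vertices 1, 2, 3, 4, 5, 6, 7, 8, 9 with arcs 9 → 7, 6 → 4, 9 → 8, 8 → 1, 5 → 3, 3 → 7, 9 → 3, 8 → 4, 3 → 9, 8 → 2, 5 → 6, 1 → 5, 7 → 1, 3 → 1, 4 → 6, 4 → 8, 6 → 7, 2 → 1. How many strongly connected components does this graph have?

{1, 2, 3, 4, 5, 6, 7, 8, 9} are all mutually reachable — one SCC of size 9.
That gives 1 strongly connected component.

1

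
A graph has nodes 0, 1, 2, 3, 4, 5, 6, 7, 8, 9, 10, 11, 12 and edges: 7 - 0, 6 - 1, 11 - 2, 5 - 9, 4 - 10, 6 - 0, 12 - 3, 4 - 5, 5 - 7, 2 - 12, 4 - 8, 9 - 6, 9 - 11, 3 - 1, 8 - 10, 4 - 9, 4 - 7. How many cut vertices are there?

1

Removing 4 increases the component count from 1 to 2, so 4 is a cut vertex.
By contrast removing 3 leaves 1 component; it is not a cut vertex. No other vertex is a cut vertex either.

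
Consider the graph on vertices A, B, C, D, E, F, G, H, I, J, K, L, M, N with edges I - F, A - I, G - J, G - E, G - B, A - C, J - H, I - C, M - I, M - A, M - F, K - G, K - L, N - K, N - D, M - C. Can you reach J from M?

The component containing M is {A, C, F, I, M}, and J is not in it.

No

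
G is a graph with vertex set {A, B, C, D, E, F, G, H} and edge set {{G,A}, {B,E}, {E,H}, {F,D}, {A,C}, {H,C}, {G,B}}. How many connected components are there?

2

Starting from D we can reach D, F. That is one component of size 2.
Starting from A we can reach A, B, C, E, G, H. That is one component of size 6.
Total: 2 components.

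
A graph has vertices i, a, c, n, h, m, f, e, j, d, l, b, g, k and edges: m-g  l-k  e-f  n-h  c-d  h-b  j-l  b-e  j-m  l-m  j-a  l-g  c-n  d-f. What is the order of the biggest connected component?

i is isolated — a component by itself.
Starting from a we can reach a, g, j, k, l, m. That is one component of size 6.
Starting from b we can reach b, c, d, e, f, h, n. That is one component of size 7.
The largest has 7 vertices.

7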